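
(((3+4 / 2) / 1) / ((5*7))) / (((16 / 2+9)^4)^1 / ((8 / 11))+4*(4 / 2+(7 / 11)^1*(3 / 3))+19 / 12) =264/212249275 = 0.00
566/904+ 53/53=1.63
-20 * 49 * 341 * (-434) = 145034120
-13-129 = -142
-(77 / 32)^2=-5929/1024 = -5.79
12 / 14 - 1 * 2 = -8/7 = -1.14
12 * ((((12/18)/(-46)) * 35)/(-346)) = 70/3979 = 0.02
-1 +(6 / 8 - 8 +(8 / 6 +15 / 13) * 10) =2593/156 = 16.62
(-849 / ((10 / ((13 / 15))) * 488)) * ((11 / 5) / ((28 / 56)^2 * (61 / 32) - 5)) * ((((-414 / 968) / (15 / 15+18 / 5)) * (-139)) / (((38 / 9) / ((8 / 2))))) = 55229148/61513925 = 0.90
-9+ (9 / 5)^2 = -144/25 = -5.76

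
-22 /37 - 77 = -77.59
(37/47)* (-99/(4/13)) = -47619/188 = -253.29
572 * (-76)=-43472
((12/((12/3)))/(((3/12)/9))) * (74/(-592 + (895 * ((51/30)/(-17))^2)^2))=-15.61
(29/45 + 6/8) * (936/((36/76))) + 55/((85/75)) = 2803.95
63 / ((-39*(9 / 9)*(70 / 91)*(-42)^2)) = -1/840 = 0.00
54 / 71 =0.76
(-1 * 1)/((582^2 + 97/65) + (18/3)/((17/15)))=-1105/374297519 = 0.00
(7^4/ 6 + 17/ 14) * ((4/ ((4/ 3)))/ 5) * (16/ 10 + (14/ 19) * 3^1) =3051298/3325 = 917.68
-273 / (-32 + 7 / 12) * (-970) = -244440/29 = -8428.97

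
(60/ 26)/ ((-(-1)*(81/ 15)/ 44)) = 2200/117 = 18.80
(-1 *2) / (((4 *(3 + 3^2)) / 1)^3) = -1/55296 = 0.00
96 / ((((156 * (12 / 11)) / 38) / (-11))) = -235.79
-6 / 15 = -2/5 = -0.40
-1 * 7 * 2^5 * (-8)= 1792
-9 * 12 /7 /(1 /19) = -2052/7 = -293.14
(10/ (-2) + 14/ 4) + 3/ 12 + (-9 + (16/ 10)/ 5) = -993/100 = -9.93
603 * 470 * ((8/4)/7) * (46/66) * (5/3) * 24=173824800/77 = 2257464.94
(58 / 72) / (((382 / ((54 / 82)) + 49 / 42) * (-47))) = -87/2950378 = 0.00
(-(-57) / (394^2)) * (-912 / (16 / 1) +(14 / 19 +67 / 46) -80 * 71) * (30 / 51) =-75183315/60697276 = -1.24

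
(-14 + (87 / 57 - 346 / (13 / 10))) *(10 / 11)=-688210/2717 = -253.30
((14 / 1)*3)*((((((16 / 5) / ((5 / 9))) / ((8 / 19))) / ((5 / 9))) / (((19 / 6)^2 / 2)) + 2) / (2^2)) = 172347/2375 = 72.57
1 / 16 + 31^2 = 15377/16 = 961.06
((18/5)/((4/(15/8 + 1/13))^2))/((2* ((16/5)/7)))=2596167/2768896 = 0.94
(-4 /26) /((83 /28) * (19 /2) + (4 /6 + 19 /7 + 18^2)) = -48/110929 = 0.00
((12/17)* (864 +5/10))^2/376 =26904969/27166 = 990.39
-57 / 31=-1.84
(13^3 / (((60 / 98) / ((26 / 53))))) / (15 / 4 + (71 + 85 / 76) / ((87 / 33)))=26590291/469845 = 56.59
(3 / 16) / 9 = 1/48 = 0.02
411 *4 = 1644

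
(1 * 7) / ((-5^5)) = -7/3125 = 0.00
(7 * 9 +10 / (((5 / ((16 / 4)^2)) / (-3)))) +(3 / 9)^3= -890/27 = -32.96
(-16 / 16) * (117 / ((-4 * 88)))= 117/352 = 0.33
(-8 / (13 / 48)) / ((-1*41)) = 384/533 = 0.72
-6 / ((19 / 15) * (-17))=90/323 = 0.28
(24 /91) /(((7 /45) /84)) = 12960/91 = 142.42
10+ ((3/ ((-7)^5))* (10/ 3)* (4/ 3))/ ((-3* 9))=10.00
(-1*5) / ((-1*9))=0.56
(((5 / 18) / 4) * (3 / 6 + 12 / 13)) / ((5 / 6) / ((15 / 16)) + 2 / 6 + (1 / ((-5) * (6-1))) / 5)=23125/284128 = 0.08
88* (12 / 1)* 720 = 760320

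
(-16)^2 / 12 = 64/3 = 21.33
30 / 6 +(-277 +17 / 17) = -271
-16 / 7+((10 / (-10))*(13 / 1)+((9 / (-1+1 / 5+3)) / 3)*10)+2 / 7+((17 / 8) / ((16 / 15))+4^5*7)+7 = 10103285/1408 = 7175.63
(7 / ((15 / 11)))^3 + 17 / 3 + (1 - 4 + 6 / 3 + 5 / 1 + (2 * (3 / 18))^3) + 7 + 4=526408/3375 = 155.97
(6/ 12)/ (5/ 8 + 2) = 0.19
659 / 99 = 6.66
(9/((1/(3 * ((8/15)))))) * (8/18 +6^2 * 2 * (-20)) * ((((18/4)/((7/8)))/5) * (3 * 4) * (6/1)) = -268655616/175 = -1535174.95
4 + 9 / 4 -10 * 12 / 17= -55/68 = -0.81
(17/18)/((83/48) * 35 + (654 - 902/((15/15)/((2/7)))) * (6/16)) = 952/210801 = 0.00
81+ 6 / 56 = 2271/28 = 81.11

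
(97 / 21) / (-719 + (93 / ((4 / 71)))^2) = 1552/915350205 = 0.00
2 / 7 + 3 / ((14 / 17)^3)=15523/2744 = 5.66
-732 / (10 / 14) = -5124/5 = -1024.80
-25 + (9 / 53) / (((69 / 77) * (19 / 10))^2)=-252441025/10121357 = -24.94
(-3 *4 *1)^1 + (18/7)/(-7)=-606/49 = -12.37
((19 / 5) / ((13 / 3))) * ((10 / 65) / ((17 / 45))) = 1026/2873 = 0.36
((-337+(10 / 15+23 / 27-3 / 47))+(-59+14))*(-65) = 31389280/1269 = 24735.45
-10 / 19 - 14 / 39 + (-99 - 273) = -276308/741 = -372.89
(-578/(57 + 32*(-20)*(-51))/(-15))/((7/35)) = 578/98091 = 0.01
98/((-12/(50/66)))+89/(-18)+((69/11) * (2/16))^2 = -732959/69696 = -10.52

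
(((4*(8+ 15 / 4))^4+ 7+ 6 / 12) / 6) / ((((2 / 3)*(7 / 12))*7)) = 29278131/98 = 298756.44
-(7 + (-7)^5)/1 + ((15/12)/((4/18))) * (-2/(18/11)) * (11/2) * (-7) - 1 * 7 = 272923/16 = 17057.69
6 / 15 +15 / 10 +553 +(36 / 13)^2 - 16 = 923701/1690 = 546.57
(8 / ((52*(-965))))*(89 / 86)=-89/539435 = 0.00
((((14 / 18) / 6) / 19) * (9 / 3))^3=343/40001688 = 0.00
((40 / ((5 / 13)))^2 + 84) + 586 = 11486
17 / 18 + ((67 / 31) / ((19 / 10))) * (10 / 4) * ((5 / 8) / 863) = 0.95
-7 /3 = -2.33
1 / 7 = 0.14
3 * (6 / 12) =3/2 = 1.50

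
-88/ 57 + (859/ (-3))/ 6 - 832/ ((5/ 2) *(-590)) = -24567731/504450 = -48.70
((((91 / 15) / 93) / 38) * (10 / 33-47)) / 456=-140231/797694480 = 0.00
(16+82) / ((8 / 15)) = 735/4 = 183.75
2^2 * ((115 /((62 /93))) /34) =345/17 = 20.29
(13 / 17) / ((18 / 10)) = 65/153 = 0.42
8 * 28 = 224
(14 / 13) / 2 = 7/13 = 0.54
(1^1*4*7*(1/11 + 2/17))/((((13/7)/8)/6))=150.93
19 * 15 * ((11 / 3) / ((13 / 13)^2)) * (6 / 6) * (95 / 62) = 99275/62 = 1601.21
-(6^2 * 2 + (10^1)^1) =-82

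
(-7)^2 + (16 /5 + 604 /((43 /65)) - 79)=190538/215 = 886.22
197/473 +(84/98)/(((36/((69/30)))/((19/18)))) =1696021/3575880 = 0.47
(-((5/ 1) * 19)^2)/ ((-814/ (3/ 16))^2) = -81225/169624576 = 0.00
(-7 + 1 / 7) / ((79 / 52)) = -2496/553 = -4.51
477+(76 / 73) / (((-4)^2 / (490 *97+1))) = 1042373/292 = 3569.77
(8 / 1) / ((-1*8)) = -1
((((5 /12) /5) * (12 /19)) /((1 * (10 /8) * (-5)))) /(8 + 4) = -1/1425 = 0.00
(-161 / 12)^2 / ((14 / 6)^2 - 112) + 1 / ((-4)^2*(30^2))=-3332563/1972800 = -1.69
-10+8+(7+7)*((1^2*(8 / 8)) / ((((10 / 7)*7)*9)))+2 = 7/45 = 0.16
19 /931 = 1/49 = 0.02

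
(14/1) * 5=70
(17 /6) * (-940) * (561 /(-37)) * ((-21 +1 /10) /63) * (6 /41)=-62454634/31857 = -1960.47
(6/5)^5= 7776/3125 = 2.49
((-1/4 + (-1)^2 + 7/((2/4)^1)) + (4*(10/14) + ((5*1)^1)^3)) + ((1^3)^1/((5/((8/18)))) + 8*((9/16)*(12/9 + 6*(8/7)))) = 226237/1260 = 179.55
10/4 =5/2 = 2.50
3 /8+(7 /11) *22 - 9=43/8 = 5.38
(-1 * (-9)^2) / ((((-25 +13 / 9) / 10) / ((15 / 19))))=54675/2014 = 27.15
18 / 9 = 2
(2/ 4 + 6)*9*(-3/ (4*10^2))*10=-351/80 = -4.39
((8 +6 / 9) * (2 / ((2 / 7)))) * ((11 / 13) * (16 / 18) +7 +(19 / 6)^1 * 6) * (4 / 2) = 87640/27 = 3245.93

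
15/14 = 1.07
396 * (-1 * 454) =-179784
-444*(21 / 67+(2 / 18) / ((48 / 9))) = -39775/268 = -148.41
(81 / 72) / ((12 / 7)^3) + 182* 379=105950551/1536 = 68978.22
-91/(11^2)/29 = -91/3509 = -0.03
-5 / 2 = -2.50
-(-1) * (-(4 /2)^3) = -8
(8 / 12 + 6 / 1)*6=40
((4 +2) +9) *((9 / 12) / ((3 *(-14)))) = -15/56 = -0.27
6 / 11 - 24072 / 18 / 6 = -22012/99 = -222.34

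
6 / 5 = 1.20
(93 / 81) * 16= 18.37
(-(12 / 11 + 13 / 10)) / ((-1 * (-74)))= -263/8140 = -0.03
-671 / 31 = -21.65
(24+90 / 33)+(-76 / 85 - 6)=18544/935 = 19.83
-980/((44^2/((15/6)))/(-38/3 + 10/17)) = 8575/561 = 15.29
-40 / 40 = -1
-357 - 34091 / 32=-45515/32 = -1422.34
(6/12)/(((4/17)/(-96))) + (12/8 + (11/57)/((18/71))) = -103492/513 = -201.74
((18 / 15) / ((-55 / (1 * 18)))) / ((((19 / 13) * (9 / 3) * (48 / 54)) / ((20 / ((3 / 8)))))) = -5616/1045 = -5.37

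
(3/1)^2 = 9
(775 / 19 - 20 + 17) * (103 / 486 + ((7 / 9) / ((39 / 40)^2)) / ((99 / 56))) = 25.50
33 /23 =1.43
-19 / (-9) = 2.11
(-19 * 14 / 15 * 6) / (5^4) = -532/3125 = -0.17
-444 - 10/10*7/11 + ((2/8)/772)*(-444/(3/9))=-3779515/8492 = -445.07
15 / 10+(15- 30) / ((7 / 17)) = -489/14 = -34.93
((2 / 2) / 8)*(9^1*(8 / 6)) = 3/2 = 1.50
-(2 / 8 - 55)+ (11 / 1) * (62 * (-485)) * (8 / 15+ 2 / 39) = -10052561/52 = -193318.48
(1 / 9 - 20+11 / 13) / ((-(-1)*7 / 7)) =-19.04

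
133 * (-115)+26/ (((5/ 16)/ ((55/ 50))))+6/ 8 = -1520273/100 = -15202.73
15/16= 0.94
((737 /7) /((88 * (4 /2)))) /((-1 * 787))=-67/88144 = 0.00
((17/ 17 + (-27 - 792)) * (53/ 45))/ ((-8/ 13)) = 281801/180 = 1565.56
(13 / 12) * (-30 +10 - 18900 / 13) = -4790/3 = -1596.67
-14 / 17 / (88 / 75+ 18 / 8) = -4200/17459 = -0.24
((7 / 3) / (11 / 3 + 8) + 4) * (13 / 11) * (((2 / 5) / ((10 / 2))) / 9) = 182/4125 = 0.04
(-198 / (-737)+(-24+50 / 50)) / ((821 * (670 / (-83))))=126409/36854690 = 0.00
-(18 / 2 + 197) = -206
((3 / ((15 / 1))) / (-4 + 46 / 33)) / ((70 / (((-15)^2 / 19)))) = -297/22876 = -0.01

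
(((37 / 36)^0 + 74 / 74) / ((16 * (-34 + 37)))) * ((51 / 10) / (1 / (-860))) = -731/4 = -182.75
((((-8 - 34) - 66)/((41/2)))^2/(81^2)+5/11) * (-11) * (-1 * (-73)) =-5573477/15129 = -368.40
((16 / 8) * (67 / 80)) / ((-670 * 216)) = -1/86400 = 0.00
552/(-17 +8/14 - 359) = -322/219 = -1.47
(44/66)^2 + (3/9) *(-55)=-161/9 = -17.89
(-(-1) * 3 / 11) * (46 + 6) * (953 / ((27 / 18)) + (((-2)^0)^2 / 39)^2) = 3865372/429 = 9010.19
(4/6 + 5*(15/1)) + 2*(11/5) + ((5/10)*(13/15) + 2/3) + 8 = 89.17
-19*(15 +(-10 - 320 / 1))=5985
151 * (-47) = -7097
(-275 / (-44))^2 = 625/16 = 39.06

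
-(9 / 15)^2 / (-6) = 3/50 = 0.06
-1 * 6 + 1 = -5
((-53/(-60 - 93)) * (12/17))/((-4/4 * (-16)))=53/3468 = 0.02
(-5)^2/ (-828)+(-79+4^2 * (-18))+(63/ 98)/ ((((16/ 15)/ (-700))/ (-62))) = 10676737/414 = 25789.22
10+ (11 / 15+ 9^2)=1376/15 = 91.73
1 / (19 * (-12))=-1/228 = 0.00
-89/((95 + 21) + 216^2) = -89/46772 = 0.00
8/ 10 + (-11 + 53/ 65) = -9.38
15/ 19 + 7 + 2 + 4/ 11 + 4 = 2958/209 = 14.15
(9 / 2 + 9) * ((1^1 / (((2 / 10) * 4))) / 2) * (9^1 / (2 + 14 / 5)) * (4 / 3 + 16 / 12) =675/16 = 42.19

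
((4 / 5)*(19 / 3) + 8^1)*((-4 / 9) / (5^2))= -784/3375 = -0.23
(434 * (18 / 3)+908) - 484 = 3028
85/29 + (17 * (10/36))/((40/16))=1258/261 = 4.82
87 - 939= -852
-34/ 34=-1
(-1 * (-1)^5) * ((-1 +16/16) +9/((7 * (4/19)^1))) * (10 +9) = 3249/28 = 116.04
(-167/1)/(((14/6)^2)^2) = -13527/2401 = -5.63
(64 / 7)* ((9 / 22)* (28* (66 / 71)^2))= 456192/5041 = 90.50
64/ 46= 32/23 = 1.39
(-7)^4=2401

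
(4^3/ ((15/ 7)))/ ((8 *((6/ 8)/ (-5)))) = -224/9 = -24.89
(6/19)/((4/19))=3/2 = 1.50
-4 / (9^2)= -4/81 = -0.05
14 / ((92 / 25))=175/46 = 3.80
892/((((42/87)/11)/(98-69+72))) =14369674/7 = 2052810.57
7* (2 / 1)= 14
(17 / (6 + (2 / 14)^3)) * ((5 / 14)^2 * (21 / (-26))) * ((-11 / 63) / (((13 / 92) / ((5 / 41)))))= 3763375/85600866 = 0.04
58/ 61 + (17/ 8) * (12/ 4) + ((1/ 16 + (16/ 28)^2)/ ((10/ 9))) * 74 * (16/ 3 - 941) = -165575381/6832 = -24235.27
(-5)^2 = 25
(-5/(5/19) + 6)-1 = -14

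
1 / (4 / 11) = 2.75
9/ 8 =1.12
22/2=11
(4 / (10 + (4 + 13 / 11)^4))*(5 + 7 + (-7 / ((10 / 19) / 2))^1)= -4275172/53512055 = -0.08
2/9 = 0.22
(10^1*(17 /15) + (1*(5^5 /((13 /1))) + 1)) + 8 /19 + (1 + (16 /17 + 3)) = 3251036/12597 = 258.08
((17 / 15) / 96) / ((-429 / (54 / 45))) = -17/514800 = 0.00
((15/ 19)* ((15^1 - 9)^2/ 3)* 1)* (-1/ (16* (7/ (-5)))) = 225/532 = 0.42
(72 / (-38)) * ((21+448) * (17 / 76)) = -71757/361 = -198.77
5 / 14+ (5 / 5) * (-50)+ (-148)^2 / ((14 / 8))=174537/14 = 12466.93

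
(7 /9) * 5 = 35/9 = 3.89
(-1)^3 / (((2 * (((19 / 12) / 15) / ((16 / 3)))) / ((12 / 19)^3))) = -829440/130321 = -6.36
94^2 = 8836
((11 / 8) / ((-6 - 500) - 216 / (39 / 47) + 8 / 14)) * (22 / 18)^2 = -121121/45153936 = 0.00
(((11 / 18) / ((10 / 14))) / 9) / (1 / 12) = 154/135 = 1.14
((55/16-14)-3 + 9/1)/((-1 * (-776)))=-0.01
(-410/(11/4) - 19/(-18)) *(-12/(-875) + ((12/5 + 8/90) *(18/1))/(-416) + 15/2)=-448956587/409500 = -1096.35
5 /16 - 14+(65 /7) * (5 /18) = -11.11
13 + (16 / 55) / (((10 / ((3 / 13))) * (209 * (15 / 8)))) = 48566439/3735875 = 13.00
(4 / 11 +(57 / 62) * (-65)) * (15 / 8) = -111.36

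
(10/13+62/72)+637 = 298879/468 = 638.63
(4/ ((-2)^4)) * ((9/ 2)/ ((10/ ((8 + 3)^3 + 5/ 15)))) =5991/40 = 149.78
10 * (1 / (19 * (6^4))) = 5/12312 = 0.00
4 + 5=9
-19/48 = -0.40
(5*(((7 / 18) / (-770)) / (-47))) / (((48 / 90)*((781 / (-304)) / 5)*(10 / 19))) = -1805/4845324 = 0.00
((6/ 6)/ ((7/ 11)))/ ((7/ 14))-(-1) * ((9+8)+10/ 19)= 2749/133 = 20.67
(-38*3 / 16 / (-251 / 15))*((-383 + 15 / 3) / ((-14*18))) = 2565/4016 = 0.64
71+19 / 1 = 90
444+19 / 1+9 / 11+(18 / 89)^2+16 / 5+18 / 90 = 203563757/435655 = 467.26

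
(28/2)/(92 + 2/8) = 56/369 = 0.15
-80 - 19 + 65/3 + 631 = 1661/3 = 553.67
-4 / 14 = -2/7 = -0.29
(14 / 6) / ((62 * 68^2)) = 7/860064 = 0.00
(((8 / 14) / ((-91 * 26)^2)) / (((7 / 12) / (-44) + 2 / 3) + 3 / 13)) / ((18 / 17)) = 88/807074541 = 0.00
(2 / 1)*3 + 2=8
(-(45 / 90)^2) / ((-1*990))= 1/3960 = 0.00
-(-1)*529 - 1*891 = -362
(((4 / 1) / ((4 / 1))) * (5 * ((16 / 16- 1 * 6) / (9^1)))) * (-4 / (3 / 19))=1900/27 = 70.37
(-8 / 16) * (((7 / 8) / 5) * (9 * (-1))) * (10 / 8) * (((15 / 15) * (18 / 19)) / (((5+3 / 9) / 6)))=5103/4864 = 1.05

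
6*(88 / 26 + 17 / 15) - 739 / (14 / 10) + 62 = -199631/455 = -438.75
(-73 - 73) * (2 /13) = -292/13 = -22.46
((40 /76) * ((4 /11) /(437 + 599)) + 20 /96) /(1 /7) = 270895/185592 = 1.46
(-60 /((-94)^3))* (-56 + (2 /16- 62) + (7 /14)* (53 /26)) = -182295/21595184 = -0.01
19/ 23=0.83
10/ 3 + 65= 205/3 = 68.33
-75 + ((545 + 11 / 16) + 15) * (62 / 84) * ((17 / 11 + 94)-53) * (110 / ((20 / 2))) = 193602.48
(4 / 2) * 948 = 1896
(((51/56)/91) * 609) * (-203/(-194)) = 128673/20176 = 6.38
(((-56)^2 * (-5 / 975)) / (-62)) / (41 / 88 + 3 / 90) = 137984/265577 = 0.52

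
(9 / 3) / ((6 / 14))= 7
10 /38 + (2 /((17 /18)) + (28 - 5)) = 8198/323 = 25.38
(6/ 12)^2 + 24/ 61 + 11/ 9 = 4097/2196 = 1.87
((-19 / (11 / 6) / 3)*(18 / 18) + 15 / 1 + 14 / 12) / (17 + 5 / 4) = 1678/2409 = 0.70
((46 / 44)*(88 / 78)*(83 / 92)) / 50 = 83/3900 = 0.02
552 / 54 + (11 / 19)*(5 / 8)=14479/1368 = 10.58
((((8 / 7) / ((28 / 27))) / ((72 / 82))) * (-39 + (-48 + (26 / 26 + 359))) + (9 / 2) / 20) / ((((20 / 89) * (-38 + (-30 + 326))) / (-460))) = -65506047/24080 = -2720.35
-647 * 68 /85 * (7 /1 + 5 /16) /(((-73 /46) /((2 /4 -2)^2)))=5366.33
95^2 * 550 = 4963750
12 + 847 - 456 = 403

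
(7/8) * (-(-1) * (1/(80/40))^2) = 7/32 = 0.22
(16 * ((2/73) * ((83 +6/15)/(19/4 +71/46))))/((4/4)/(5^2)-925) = -511520/81448509 = -0.01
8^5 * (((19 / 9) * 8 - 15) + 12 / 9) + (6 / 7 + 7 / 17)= 113083727/1071 = 105587.05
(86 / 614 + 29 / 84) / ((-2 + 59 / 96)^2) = 9611520/38013661 = 0.25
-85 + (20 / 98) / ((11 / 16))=-45655/539 = -84.70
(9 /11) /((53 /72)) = 648/583 = 1.11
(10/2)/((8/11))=55/8 = 6.88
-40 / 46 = -20/23 = -0.87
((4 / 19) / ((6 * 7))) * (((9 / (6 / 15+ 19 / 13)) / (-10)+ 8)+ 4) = 929/16093 = 0.06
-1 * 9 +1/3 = -26/3 = -8.67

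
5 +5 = 10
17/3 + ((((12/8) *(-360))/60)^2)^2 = 6566.67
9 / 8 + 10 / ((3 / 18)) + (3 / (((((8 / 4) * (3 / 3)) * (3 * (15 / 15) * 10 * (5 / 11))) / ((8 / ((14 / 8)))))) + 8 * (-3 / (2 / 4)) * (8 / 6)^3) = -657089/12600 = -52.15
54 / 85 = 0.64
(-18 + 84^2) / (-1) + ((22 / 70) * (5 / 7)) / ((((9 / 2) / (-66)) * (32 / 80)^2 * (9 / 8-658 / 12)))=-444502918/63161 = -7037.62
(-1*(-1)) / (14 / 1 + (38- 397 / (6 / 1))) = -6/85 = -0.07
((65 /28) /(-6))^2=4225/28224 = 0.15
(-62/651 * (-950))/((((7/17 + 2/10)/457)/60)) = 369027500/91 = 4055247.25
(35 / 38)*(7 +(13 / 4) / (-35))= 967/152 = 6.36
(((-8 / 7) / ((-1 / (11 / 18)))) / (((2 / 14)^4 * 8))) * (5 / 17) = 18865/306 = 61.65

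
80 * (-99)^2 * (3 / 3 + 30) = 24306480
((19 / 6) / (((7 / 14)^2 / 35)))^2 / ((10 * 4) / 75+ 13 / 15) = 140388.89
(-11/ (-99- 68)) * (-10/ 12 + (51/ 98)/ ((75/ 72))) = -26983/1227450 = -0.02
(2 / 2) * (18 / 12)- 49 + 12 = -71/2 = -35.50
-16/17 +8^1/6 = 0.39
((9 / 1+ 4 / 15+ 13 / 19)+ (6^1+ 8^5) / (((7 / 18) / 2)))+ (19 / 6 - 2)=168563.12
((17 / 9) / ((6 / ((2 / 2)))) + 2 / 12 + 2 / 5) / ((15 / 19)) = 1.12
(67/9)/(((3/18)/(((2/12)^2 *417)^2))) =5993.09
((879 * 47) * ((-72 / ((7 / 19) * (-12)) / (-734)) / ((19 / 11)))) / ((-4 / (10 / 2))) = 6816645/10276 = 663.36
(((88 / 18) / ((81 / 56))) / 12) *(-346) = -213136/2187 = -97.46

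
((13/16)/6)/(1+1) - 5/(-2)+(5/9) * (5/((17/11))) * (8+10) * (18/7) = 1959467/22848 = 85.76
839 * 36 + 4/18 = 271838/9 = 30204.22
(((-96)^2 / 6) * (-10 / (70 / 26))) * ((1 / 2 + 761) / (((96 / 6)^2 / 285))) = -33856290/7 = -4836612.86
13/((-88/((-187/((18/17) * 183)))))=3757/26352 = 0.14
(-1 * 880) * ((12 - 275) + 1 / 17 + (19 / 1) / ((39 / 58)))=136924480/663 = 206522.59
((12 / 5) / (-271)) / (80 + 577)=-4/296745 = 0.00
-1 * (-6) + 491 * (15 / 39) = 2533/13 = 194.85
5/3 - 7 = -16/3 = -5.33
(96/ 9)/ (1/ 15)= 160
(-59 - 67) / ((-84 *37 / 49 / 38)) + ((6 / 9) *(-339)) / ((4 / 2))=-37.51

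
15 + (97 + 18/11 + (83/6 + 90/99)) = 8473/66 = 128.38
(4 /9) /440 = 1/990 = 0.00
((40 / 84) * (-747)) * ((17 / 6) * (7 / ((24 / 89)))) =-627895/24 = -26162.29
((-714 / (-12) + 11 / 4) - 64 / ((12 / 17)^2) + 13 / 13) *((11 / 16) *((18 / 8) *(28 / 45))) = -180719/2880 = -62.75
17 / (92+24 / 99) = 0.18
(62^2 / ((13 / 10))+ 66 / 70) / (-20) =-1345829/9100 = -147.89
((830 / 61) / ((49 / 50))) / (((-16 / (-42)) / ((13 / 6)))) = 134875/1708 = 78.97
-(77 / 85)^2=-5929/7225 = -0.82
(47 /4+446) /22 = 1831/88 = 20.81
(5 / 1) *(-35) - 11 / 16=-2811/16 = -175.69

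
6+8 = 14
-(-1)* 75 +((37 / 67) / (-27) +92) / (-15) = 1868734/27135 = 68.87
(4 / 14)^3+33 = 11327/343 = 33.02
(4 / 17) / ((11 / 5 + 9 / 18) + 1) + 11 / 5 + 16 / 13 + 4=306407/40885 = 7.49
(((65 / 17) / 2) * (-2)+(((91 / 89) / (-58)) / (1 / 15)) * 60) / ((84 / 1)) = -863915/3685668 = -0.23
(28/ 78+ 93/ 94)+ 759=2787437/3666 = 760.35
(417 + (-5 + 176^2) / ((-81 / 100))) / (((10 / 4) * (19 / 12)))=-24506584/2565 = -9554.22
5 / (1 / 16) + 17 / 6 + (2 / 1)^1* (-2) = 473/6 = 78.83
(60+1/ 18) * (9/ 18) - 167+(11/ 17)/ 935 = -7125259/52020 = -136.97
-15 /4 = -3.75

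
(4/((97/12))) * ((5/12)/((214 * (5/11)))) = 22/10379 = 0.00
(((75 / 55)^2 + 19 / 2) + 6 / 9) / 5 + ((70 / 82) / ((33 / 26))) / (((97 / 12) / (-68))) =-46958413/14436510 = -3.25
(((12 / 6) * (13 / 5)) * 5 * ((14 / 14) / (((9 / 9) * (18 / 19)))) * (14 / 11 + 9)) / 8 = 27911/792 = 35.24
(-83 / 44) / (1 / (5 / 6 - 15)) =7055/264 = 26.72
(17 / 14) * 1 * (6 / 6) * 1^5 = 17/14 = 1.21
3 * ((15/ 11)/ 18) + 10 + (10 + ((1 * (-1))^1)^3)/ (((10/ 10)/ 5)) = 1215/22 = 55.23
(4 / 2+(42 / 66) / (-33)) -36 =-34.02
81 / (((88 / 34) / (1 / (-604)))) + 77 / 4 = 510211/26576 = 19.20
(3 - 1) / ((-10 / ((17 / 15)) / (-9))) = 51/25 = 2.04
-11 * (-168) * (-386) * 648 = -462236544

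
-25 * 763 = -19075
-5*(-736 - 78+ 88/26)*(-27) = -1422630/13 = -109433.08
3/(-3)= -1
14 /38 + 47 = 900/19 = 47.37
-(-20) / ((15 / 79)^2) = 24964/45 = 554.76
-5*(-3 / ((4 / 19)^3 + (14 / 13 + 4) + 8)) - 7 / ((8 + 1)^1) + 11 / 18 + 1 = 1154945/583431 = 1.98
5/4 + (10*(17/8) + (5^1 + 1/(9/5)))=505/18 = 28.06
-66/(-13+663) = -33/325 = -0.10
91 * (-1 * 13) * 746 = -882518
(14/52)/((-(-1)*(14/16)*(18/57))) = 38/39 = 0.97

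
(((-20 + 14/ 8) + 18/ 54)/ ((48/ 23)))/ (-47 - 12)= 4945/33984 = 0.15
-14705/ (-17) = 865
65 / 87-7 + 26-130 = -9592/87 = -110.25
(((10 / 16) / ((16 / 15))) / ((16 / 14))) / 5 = 105/1024 = 0.10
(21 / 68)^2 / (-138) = -147/212704 = 0.00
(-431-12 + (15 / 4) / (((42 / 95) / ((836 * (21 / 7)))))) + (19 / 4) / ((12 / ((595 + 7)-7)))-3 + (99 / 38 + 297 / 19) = 134580925/6384 = 21080.97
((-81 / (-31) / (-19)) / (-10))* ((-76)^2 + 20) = 234738/2945 = 79.71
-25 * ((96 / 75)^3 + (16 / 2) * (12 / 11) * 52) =-78360448/6875 = -11397.88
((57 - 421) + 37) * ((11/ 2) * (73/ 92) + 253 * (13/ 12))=-16753627/184 = -91052.32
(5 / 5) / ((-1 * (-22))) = 1/22 = 0.05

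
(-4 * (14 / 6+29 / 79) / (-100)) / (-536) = -16/79395 = 0.00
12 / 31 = 0.39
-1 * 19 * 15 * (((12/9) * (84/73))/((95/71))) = -326.79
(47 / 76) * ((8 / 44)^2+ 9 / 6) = 17437/18392 = 0.95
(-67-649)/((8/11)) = -1969/2 = -984.50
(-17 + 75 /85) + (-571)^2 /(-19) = -5547903/323 = -17176.17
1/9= 0.11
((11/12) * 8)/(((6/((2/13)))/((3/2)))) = 11/39 = 0.28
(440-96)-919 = -575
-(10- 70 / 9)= -20/9 = -2.22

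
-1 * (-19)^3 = 6859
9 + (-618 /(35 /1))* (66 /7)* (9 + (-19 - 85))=775413/49 = 15824.76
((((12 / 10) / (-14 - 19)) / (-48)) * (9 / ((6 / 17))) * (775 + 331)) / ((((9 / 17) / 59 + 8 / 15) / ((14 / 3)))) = 66004421/358996 = 183.86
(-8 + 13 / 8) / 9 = -17/24 = -0.71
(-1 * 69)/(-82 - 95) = 23/59 = 0.39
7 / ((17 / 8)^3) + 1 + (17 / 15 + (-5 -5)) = -525974/73695 = -7.14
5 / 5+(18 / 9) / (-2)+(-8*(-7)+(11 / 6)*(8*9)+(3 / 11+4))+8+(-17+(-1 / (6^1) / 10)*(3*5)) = 8053/44 = 183.02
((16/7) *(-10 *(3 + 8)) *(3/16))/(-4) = 165/14 = 11.79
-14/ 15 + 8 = 106/15 = 7.07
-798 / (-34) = 399/17 = 23.47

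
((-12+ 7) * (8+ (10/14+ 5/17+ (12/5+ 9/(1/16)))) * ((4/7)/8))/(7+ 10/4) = -92468/15827 = -5.84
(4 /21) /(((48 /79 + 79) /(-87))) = -9164/44023 = -0.21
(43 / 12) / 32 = 43/384 = 0.11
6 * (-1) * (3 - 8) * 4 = 120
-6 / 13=-0.46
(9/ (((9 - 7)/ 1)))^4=6561/16 = 410.06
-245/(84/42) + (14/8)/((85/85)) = -120.75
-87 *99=-8613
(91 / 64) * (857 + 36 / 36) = 39039/32 = 1219.97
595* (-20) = -11900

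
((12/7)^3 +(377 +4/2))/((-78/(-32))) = 2107600/13377 = 157.55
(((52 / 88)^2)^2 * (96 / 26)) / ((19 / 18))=118638/278179 = 0.43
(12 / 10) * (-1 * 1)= -6/5 = -1.20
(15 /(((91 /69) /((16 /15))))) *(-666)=-735264/91 = -8079.82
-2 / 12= -1/6 = -0.17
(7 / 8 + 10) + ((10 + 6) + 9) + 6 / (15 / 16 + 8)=41809/1144 = 36.55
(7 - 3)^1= 4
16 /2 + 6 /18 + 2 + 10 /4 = 12.83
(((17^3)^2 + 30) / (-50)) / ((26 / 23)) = -555164777/1300 = -427049.83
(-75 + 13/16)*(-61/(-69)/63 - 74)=381759379/69552 = 5488.83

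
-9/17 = -0.53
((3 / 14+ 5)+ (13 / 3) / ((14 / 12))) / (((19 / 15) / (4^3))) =60000/133 = 451.13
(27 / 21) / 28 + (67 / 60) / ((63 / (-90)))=-1.55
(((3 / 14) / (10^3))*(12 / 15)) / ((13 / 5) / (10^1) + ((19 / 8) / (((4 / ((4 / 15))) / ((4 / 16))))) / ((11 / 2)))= 396/617225 = 0.00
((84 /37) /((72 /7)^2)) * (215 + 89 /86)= 2124199/458208 = 4.64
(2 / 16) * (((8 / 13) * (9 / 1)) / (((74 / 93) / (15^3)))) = 2824875/962 = 2936.46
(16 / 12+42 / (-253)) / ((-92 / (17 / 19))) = -7531/663366 = -0.01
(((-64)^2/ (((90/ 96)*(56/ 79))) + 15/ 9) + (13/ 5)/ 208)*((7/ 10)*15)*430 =445372887/16 = 27835805.44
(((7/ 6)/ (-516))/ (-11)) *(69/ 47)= 161/533544 = 0.00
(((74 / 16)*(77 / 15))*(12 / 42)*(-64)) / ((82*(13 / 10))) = -6512/1599 = -4.07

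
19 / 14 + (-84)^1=-1157/14 = -82.64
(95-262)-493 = -660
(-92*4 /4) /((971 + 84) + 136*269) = -92/37639 = 0.00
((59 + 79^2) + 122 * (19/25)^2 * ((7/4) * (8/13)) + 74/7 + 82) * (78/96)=22993351/4375 = 5255.62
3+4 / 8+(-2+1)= 5/2 = 2.50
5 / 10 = 1/2 = 0.50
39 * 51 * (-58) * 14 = -1615068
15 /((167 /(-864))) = -12960/167 = -77.60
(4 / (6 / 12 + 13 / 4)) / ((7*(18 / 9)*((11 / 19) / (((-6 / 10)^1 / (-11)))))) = 0.01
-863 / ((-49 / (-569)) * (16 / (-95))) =46649465/784 = 59501.87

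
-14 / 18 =-7/9 = -0.78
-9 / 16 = -0.56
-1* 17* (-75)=1275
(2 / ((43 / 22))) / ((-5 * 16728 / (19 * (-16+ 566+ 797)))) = -93841/299710 = -0.31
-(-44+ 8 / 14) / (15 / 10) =608/21 = 28.95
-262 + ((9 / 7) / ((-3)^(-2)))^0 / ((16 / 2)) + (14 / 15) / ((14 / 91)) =-30697/120 = -255.81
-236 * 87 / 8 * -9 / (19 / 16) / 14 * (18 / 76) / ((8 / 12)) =1247319/2527 = 493.60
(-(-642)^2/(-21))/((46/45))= 3091230/161 = 19200.19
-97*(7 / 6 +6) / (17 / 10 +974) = -20855/29271 = -0.71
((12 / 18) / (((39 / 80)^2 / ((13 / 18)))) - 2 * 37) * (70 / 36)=-3978905/28431 = -139.95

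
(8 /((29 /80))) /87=0.25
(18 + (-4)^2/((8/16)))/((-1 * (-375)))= 2/15 = 0.13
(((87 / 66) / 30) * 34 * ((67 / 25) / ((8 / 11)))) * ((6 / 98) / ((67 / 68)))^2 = 427431/20108375 = 0.02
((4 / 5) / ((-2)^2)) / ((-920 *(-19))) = 1/87400 = 0.00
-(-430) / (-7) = -430/7 = -61.43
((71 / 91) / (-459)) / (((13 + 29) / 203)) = -2059/250614 = -0.01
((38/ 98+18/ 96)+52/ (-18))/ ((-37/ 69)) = 375475/87024 = 4.31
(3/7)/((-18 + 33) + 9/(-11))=0.03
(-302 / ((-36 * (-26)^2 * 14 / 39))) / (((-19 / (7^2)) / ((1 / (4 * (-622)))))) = 1057/29497728 = 0.00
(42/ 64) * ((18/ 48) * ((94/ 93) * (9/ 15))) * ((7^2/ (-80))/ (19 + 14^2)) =-145089/341248000 = 0.00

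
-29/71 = -0.41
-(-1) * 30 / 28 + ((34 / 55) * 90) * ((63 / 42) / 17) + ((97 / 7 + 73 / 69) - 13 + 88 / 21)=42809/3542 = 12.09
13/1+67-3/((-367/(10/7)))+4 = 215826/2569 = 84.01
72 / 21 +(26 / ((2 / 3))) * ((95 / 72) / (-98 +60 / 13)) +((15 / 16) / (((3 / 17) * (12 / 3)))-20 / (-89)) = 321676139/72606912 = 4.43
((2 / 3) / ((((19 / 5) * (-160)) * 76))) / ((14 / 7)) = -1/138624 = 0.00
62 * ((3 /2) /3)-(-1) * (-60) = -29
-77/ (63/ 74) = -814/9 = -90.44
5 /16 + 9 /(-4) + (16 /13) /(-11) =-2.05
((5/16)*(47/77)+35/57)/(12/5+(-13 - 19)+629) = 282575/210461328 = 0.00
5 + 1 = 6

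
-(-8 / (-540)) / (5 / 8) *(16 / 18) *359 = -45952/6075 = -7.56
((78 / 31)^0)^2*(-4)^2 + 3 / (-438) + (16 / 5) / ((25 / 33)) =20.22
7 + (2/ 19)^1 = 135/19 = 7.11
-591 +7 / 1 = -584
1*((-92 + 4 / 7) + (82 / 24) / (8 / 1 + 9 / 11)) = -741803/8148 = -91.04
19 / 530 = 0.04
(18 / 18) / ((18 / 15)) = 5/6 = 0.83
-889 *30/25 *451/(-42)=57277/5 = 11455.40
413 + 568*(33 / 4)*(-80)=-374467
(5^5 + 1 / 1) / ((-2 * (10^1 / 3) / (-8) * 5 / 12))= 225072/25 = 9002.88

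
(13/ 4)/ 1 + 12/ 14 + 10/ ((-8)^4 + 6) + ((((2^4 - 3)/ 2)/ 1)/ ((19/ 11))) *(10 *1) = 6506445/155876 = 41.74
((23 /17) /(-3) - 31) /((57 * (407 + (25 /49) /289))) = -334033/246391848 = 0.00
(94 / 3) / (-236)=-47/354 = -0.13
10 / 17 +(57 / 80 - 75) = -100231/1360 = -73.70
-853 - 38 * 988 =-38397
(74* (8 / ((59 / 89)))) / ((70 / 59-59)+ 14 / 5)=-263440/16229 = -16.23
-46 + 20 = -26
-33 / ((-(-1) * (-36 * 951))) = 11/11412 = 0.00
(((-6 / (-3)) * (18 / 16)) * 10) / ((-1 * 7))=-45/14 = -3.21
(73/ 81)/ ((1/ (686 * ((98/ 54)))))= 2453822/2187 = 1122.00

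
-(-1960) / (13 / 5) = 9800/13 = 753.85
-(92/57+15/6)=-469/114 = -4.11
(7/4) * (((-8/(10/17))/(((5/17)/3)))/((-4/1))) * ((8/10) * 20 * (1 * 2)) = 48552/25 = 1942.08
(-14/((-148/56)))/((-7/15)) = -420/37 = -11.35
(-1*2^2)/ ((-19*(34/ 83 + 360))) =166/284183 = 0.00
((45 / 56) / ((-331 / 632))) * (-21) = 10665/331 = 32.22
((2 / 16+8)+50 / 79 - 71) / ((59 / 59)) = -39337/632 = -62.24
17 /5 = 3.40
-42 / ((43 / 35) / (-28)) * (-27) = -1111320/43 = -25844.65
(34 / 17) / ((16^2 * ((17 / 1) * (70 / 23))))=23/152320 = 0.00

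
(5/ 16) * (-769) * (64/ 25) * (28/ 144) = -119.62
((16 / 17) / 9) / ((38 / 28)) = 224/2907 = 0.08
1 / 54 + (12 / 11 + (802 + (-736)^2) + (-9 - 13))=322231403/594 = 542477.11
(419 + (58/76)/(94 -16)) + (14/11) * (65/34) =233592335/554268 = 421.44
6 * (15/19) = 90/19 = 4.74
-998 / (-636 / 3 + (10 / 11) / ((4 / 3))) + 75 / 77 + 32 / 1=13494423/357973 = 37.70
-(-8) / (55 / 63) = 504/55 = 9.16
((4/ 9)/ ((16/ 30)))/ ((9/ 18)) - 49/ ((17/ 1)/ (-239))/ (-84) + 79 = 14783/204 = 72.47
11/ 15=0.73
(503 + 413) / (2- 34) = -229/8 = -28.62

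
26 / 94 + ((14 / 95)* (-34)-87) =-91.73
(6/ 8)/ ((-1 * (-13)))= 3/52 = 0.06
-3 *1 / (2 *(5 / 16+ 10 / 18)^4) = -644972544/244140625 = -2.64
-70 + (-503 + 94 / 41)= -23399/41 = -570.71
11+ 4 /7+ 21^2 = 3168/7 = 452.57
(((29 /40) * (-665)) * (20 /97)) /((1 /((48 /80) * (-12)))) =69426/97 = 715.73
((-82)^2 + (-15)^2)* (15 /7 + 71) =3557888/7 = 508269.71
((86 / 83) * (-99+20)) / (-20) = 3397/830 = 4.09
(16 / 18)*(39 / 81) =104/243 = 0.43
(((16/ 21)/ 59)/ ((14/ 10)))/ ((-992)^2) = 5/533424192 = 0.00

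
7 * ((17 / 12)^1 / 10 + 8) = 6839/120 = 56.99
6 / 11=0.55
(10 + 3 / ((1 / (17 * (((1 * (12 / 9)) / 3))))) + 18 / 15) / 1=508/15 = 33.87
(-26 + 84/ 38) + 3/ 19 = -449/19 = -23.63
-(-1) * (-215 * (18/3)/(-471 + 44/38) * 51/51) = 24510/8927 = 2.75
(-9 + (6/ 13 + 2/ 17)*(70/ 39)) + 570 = 4844219/8619 = 562.04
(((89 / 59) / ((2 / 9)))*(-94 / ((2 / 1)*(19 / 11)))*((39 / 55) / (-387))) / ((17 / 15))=489411/1638902 = 0.30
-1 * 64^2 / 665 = -4096/665 = -6.16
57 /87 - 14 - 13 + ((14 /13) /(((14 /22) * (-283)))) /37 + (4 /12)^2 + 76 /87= -901003879/35528103 = -25.36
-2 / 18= -0.11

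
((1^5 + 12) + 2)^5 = 759375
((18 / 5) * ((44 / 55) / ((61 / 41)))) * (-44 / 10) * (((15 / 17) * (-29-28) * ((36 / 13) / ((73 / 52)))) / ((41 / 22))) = 453.41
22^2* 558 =270072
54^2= 2916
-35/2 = -17.50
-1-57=-58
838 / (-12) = -419/6 = -69.83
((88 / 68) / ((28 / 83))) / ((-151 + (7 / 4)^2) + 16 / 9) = -65736/2504593 = -0.03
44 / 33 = 4/3 = 1.33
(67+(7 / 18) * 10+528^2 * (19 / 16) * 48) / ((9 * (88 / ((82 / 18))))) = 266531365/2916 = 91403.07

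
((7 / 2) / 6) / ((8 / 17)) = 119/96 = 1.24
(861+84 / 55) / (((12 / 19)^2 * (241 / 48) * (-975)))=-1902831/4307875 = -0.44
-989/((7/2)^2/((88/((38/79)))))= -13751056/931 = -14770.20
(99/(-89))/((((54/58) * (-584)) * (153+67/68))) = 5423/408180522 = 0.00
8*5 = 40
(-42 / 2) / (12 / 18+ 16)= -63/50 = -1.26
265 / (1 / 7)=1855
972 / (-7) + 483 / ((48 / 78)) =36177/56 = 646.02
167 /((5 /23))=3841/5 = 768.20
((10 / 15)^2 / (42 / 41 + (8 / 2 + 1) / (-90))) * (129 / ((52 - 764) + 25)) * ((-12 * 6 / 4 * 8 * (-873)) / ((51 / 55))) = -591014016/50609 = -11678.04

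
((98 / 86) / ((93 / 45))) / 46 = 735/61318 = 0.01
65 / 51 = 1.27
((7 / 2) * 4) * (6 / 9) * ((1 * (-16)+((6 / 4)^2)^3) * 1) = -2065/48 = -43.02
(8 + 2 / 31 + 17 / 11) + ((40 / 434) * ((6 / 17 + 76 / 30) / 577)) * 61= 677001377/70242249 = 9.64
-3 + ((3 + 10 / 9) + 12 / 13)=238/117 = 2.03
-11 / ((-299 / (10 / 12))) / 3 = 55/5382 = 0.01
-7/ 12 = -0.58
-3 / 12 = -1/4 = -0.25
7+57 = 64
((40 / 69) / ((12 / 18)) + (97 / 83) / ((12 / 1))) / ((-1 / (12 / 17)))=-1303/1909 = -0.68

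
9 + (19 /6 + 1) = 79/6 = 13.17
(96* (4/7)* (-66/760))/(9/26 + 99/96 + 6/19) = -2.81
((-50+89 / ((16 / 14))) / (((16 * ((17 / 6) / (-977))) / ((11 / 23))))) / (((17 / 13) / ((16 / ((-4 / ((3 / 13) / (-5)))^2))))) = -64707687/138257600 = -0.47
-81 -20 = -101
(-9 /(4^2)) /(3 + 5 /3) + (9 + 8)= 3781/224 = 16.88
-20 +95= 75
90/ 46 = 45/23 = 1.96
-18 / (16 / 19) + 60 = 309/8 = 38.62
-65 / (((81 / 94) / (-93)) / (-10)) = -1894100/27 = -70151.85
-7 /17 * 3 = -21/17 = -1.24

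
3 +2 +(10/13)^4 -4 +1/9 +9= 2689051/257049 = 10.46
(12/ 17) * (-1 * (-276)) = 3312/17 = 194.82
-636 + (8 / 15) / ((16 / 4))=-9538/15 = -635.87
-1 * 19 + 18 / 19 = -343/19 = -18.05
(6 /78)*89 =89/13 = 6.85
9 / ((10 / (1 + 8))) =81/10 = 8.10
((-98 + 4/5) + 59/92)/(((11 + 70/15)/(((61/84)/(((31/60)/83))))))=-674649813/938308 = -719.01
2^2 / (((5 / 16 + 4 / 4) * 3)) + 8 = 568/63 = 9.02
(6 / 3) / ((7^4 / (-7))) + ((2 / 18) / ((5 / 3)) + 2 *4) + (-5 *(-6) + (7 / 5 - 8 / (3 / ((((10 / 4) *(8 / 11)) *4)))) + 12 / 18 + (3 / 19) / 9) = 7437923/358435 = 20.75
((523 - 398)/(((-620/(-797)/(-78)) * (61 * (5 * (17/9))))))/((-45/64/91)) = 90513696/32147 = 2815.62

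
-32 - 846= -878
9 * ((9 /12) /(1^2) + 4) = 171/4 = 42.75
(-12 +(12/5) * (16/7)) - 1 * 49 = -55.51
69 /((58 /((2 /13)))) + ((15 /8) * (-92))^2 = 44872701/1508 = 29756.43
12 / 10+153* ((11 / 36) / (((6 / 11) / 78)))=133729/20 = 6686.45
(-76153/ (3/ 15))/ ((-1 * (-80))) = -76153/16 = -4759.56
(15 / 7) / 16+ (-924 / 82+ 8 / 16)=-48833/4592 = -10.63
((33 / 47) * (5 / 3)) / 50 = 11/470 = 0.02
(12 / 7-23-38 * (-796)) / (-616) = -211587/4312 = -49.07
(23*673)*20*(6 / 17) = 1857480/17 = 109263.53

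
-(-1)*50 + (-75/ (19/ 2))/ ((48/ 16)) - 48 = -12/19 = -0.63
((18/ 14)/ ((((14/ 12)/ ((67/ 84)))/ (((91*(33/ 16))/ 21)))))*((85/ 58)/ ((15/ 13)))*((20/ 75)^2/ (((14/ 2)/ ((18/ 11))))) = 577473/3481450 = 0.17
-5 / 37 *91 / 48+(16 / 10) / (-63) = -52511/186480 = -0.28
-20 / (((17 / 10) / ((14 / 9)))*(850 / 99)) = -2.13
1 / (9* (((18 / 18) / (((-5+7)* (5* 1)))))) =10/9 = 1.11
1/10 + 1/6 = 4/15 = 0.27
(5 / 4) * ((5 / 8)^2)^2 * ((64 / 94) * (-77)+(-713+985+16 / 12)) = 24334375/577536 = 42.13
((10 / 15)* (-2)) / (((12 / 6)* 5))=-0.13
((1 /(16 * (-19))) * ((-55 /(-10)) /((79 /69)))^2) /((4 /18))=-5184729/15178112 = -0.34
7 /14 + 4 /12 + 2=17/6 = 2.83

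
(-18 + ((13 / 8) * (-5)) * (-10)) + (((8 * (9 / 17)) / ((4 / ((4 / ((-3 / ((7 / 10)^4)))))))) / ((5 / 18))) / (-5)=67462433/1062500 = 63.49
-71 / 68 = -1.04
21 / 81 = 7/27 = 0.26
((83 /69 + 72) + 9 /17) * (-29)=-2508152/1173 = -2138.24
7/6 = 1.17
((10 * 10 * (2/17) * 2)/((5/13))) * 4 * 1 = 4160/17 = 244.71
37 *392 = 14504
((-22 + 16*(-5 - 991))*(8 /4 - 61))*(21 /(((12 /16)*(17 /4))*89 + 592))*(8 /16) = 158175696/14011 = 11289.39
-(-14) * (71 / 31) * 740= 23727.74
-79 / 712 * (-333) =26307/712 = 36.95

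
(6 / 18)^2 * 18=2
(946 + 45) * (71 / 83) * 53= 3729133/83 = 44929.31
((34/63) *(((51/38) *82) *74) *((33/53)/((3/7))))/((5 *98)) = 9645086/740145 = 13.03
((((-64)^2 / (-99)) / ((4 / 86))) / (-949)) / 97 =88064/9113247 = 0.01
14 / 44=7/22 = 0.32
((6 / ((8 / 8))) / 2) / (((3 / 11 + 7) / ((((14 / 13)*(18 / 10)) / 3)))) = 693/2600 = 0.27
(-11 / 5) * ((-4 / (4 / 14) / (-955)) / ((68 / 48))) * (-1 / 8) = 231/81175 = 0.00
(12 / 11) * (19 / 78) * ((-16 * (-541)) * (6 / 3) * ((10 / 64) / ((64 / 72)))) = 462555/572 = 808.66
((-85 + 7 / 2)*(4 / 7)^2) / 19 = -1304/931 = -1.40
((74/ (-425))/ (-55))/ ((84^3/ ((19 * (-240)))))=-703/28863450 = 0.00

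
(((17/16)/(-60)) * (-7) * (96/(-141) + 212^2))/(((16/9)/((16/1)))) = 47131497/940 = 50139.89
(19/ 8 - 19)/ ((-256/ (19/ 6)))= 2527/12288 = 0.21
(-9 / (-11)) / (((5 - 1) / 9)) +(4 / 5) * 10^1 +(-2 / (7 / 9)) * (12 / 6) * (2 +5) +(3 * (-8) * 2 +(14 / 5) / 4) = -16161/220 = -73.46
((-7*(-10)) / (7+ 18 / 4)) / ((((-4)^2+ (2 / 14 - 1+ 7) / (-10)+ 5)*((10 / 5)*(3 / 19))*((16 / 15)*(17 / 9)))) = 1047375/2231828 = 0.47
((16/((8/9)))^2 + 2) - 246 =80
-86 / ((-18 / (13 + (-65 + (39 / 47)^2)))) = -245.15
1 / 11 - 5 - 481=-5345/11 = -485.91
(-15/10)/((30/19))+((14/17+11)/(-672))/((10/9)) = -36779/38080 = -0.97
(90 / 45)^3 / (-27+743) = 0.01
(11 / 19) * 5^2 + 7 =408/19 = 21.47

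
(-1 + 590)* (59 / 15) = 34751/15 = 2316.73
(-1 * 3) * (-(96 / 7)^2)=27648/49 = 564.24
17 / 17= 1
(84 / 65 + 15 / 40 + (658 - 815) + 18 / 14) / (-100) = 560731/364000 = 1.54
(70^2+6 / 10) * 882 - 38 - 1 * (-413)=4322704.20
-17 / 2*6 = -51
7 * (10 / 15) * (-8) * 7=-784/3 = -261.33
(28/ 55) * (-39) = -1092/55 = -19.85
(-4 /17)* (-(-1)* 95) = -380/17 = -22.35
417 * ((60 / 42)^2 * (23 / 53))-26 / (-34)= 16338461/44149 = 370.08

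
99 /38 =2.61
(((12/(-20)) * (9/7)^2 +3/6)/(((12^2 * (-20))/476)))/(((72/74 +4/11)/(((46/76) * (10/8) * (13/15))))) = 29328013/735436800 = 0.04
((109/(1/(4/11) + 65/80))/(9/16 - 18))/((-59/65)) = 1813760/938277 = 1.93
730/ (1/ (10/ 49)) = 7300/49 = 148.98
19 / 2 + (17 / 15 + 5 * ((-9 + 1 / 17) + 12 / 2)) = -2077/510 = -4.07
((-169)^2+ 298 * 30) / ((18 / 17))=35417.61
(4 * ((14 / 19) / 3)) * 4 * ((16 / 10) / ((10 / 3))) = 896/475 = 1.89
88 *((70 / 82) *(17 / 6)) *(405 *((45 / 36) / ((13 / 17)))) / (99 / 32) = 24276000/533 = 45545.97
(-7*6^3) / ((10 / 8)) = -6048/5 = -1209.60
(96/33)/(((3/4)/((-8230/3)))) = -1053440/99 = -10640.81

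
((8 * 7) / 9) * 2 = 112/9 = 12.44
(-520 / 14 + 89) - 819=-5370/7 = -767.14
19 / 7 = 2.71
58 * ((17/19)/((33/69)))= 22678/209 = 108.51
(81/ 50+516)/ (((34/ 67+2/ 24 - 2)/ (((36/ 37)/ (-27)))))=13872216/1048025 = 13.24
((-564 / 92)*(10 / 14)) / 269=-705/43309 = -0.02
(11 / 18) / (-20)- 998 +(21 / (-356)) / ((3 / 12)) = -31984459/32040 = -998.27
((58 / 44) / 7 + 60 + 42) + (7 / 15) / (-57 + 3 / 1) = 3186473/31185 = 102.18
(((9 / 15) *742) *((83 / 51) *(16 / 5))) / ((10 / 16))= 7883008/2125 = 3709.65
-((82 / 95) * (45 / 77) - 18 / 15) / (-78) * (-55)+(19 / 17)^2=869241/499681 = 1.74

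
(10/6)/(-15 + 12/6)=-5/39 = -0.13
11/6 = 1.83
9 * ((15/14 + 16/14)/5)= 279/70 = 3.99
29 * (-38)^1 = -1102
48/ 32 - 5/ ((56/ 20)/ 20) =-479/14 = -34.21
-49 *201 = -9849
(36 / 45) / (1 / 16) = 64/5 = 12.80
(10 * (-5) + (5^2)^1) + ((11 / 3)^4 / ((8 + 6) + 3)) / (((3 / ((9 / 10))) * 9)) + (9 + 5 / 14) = -2210479/144585 = -15.29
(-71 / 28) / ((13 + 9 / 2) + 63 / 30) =-355/2744 = -0.13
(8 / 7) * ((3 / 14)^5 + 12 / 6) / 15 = 1075891/7058940 = 0.15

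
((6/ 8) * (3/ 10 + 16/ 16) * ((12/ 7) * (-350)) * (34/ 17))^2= 1368900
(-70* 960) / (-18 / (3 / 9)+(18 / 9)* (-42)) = 11200/23 = 486.96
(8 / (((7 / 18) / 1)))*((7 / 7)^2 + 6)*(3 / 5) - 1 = 427/5 = 85.40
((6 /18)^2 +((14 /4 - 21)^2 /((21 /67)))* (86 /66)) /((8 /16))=2546.56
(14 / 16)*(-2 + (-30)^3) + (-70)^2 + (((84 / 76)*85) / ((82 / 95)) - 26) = -18643.91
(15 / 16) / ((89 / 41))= 615/1424 = 0.43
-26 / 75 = -0.35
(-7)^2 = 49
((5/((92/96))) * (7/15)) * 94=5264/23 = 228.87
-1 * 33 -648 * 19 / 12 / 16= -777/8 = -97.12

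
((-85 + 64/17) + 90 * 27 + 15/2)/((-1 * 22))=-7283/68 = -107.10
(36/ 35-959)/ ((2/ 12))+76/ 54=-5430368/945 = -5746.42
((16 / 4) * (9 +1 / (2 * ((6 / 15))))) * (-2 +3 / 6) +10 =-103/2 = -51.50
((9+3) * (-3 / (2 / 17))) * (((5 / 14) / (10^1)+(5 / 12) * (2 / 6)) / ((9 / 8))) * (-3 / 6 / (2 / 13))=9724/63 = 154.35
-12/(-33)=0.36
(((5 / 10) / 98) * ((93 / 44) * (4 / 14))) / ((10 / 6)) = 279/150920 = 0.00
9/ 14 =0.64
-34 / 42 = -17/21 = -0.81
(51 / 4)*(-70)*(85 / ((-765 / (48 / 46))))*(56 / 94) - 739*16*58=-741274512/1081 = -685730.35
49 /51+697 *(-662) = -23532065/51 = -461413.04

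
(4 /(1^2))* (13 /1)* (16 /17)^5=54525952/1419857 = 38.40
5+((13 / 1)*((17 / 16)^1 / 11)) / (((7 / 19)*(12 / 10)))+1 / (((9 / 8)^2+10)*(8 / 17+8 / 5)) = 7.88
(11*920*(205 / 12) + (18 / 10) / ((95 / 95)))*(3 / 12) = 43221.28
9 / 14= 0.64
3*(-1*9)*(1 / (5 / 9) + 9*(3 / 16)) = -7533/80 = -94.16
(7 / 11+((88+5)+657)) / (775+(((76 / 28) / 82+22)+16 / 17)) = 80571806/85652963 = 0.94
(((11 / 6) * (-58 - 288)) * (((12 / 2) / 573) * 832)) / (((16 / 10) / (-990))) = 653109600/191 = 3419421.99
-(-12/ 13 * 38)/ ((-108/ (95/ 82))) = -1805/4797 = -0.38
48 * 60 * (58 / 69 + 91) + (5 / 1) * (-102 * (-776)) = 660260.87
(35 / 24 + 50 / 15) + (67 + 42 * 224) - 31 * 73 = 173203/24 = 7216.79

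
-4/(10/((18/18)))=-2/5 = -0.40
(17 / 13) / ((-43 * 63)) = -17/35217 = 0.00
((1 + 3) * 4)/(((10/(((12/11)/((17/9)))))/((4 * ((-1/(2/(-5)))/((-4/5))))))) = -11.55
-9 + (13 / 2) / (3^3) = -473/54 = -8.76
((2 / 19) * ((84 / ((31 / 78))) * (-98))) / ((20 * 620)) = -80262/456475 = -0.18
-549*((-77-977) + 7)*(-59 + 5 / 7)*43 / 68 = -148299174/7 = -21185596.29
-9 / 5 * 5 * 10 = -90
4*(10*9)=360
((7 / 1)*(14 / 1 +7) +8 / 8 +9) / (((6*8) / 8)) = 157/6 = 26.17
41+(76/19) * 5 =61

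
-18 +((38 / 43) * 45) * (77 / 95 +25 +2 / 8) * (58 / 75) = 842211/1075 = 783.45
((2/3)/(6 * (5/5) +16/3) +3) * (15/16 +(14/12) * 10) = 7865/204 = 38.55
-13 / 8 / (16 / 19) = -247/128 = -1.93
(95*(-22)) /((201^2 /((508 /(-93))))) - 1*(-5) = 19848185/3757293 = 5.28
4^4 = 256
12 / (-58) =-6/29 = -0.21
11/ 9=1.22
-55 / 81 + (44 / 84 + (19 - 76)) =-57.16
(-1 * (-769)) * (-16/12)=-3076/3 = -1025.33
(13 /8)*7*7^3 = 31213/8 = 3901.62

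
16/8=2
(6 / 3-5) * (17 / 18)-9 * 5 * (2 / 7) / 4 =-127/21 = -6.05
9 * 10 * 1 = 90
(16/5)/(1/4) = 64/5 = 12.80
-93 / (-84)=31/28 = 1.11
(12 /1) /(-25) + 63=1563/25 = 62.52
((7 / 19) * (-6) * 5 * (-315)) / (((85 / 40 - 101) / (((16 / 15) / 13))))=-80640/27911 = -2.89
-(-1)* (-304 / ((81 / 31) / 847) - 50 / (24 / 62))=-98673.96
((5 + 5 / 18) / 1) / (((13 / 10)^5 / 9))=12.79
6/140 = 3/70 = 0.04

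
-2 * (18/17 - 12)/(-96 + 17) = -372/1343 = -0.28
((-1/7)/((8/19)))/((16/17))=-323/896 = -0.36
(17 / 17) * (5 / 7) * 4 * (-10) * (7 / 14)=-100/7 = -14.29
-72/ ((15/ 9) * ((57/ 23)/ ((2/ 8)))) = -414/95 = -4.36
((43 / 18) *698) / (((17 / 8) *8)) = 15007/153 = 98.08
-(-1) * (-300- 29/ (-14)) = -4171/14 = -297.93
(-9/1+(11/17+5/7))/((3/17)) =-303/7 = -43.29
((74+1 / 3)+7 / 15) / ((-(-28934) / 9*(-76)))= -99/323380 = 0.00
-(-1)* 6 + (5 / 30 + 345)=2107/6 = 351.17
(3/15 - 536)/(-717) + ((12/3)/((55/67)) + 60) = 172515/2629 = 65.62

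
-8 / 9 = -0.89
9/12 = 0.75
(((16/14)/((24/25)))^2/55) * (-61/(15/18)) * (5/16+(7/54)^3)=-0.59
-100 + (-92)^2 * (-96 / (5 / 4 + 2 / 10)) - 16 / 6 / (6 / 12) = -48761804/87 = -560480.51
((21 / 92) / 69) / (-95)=-7/201020 = 0.00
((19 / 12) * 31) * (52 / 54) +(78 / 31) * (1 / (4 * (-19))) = 2253407/47709 = 47.23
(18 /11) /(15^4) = 2/61875 = 0.00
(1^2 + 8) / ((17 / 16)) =8.47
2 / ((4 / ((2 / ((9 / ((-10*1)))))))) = -10/9 = -1.11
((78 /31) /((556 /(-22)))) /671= -39/262849 = 0.00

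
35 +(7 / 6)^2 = 1309/36 = 36.36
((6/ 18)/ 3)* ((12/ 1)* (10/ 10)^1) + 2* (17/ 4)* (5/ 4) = 11.96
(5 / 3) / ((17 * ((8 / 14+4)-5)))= -35/153 = -0.23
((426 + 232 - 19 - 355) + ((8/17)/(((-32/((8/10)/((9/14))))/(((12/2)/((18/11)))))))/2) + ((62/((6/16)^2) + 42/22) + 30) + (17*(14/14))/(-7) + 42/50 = 667254508/883575 = 755.18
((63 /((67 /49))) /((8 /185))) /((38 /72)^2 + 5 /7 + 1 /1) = 534.65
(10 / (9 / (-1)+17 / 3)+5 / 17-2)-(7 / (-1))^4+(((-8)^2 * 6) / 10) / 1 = -201221/85 = -2367.31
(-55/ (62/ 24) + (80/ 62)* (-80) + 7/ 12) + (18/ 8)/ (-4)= -185249/1488 = -124.50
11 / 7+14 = 109/7 = 15.57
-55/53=-1.04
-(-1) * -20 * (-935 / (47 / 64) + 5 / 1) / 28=42575/47 = 905.85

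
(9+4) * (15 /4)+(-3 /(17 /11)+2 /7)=22417/476 = 47.09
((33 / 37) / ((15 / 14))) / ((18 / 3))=77/555 = 0.14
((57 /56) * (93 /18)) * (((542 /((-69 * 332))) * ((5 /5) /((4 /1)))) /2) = -159619/10262784 = -0.02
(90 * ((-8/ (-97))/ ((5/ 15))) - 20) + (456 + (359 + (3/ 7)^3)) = 27193944/33271 = 817.35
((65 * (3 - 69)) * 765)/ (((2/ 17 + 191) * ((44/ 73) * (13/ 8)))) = -6329100/361 = -17532.13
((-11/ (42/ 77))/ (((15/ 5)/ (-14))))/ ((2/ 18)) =847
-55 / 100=-11/20 = -0.55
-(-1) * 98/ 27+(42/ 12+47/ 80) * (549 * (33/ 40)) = 160268593/86400 = 1854.96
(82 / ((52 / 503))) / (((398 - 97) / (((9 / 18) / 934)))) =20623/14618968 = 0.00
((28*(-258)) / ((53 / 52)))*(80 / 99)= -10017280/1749 = -5727.43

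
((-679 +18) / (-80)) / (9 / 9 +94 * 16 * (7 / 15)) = 1983/168688 = 0.01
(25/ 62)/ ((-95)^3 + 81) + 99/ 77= 478369877/372065596 = 1.29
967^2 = 935089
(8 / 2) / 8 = 1/2 = 0.50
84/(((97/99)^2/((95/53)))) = 78211980/498677 = 156.84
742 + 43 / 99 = 73501/99 = 742.43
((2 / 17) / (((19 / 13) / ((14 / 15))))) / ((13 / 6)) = 56/1615 = 0.03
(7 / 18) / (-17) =-7/306 = -0.02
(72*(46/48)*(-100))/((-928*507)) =575/39208 = 0.01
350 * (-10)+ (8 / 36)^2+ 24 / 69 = -3499.60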